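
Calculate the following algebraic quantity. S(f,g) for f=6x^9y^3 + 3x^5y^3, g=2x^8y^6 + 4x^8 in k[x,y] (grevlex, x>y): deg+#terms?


LT(f)=6x^9y^3, LT(g)=2x^8y^6
lcm(LM)=x^9y^6
S(f,g) (scaled by 12 to clear denominators) = 2y^3*f - 6x*g = 6x^5y^6 - 24x^9
2 terms, deg 11.
11+2=13


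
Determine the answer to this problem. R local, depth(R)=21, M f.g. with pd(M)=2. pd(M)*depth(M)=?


pd+depth=21
depth=21-2=19
pd*depth=2*19=38


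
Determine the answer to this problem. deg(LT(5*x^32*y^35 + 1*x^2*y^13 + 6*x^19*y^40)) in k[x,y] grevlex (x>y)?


LT: 5*x^32*y^35
deg_x=32, deg_y=35
Total=32+35=67


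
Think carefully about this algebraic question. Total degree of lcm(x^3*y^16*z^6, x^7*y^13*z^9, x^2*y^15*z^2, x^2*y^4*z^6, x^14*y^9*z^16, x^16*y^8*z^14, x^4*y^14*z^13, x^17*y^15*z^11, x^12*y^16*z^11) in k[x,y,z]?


lcm = componentwise max:
x: max(3,7,2,2,14,16,4,17,12)=17
y: max(16,13,15,4,9,8,14,15,16)=16
z: max(6,9,2,6,16,14,13,11,11)=16
Total=17+16+16=49


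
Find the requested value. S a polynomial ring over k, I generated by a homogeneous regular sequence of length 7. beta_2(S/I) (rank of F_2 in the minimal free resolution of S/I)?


Regular sequence => Koszul complex is the minimal free resolution.
Syz_1 minimally generated by Koszul relations f_i*e_j - f_j*e_i (i<j): mu(Syz_1) = beta_2 = C(m,2) = m(m-1)/2
m=7
7*6/2 = 21


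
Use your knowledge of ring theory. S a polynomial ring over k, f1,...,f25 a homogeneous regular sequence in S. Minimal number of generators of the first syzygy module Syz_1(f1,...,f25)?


Regular sequence => Koszul complex is the minimal free resolution.
Syz_1 minimally generated by Koszul relations f_i*e_j - f_j*e_i (i<j): mu(Syz_1) = beta_2 = C(m,2) = m(m-1)/2
m=25
25*24/2 = 300


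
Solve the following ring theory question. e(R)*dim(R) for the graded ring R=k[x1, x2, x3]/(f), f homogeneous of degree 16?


e(R)=deg(f)=16, dim(R)=3-1=2
e*dim=16*2=32


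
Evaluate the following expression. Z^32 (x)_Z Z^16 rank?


rank(M(x)N) = rank(M)*rank(N)
32*16 = 512


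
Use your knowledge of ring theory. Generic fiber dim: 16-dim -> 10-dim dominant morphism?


dim(fiber)=dim(X)-dim(Y)=16-10=6


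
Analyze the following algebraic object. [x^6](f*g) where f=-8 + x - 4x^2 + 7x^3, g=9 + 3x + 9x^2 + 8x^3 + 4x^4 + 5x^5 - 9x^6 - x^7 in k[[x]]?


[x^6] = sum a_i*b_j, i+j=6
  -8*-9=72
  1*5=5
  -4*4=-16
  7*8=56
Sum=117


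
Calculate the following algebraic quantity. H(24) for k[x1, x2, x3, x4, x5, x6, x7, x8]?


C(d+n-1,n-1)=C(31,7)=2629575


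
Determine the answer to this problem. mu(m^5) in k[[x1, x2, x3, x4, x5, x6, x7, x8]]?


C(n+d-1,d)=C(12,5)=792


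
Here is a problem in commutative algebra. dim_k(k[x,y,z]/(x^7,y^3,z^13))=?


Basis: x^iy^jz^k, i<7,j<3,k<13
7*3*13=273


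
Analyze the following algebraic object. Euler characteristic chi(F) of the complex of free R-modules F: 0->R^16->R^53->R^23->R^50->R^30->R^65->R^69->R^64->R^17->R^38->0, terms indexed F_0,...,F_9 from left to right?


chi = sum (-1)^i * rank:
(-1)^0*16=16
(-1)^1*53=-53
(-1)^2*23=23
(-1)^3*50=-50
(-1)^4*30=30
(-1)^5*65=-65
(-1)^6*69=69
(-1)^7*64=-64
(-1)^8*17=17
(-1)^9*38=-38
chi=-115


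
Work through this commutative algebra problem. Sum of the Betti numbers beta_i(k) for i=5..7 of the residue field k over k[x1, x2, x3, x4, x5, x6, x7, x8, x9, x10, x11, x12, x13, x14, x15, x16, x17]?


Koszul resolution: beta_i(k)=C(n,i), n=17
C(17,5)=6188, C(17,6)=12376, C(17,7)=19448
Sum=38012


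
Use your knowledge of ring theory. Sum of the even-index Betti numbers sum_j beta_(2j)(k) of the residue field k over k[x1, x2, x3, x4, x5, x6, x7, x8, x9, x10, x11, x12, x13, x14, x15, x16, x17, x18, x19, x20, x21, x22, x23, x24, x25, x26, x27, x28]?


Koszul resolution: beta_i(k)=C(n,i), n=28
sum_even C(28,i) = 2^(n-1) = 2^27 = 134217728


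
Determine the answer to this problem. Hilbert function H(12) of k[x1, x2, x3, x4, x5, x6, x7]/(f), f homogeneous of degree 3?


C(18,6)-C(15,6)=18564-5005=13559


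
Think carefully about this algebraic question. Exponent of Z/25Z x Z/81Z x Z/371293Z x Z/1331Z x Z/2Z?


Exponent = lcm of the cyclic orders; pairwise coprime => product.
5^2*3^4*13^5*11^3*2^1=25*81*371293*1331*2=2001473481150


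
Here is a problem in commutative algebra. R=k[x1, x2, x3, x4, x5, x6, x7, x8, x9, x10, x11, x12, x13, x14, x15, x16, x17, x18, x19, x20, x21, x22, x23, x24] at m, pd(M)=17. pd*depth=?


pd+depth=24
depth=24-17=7
pd*depth=17*7=119


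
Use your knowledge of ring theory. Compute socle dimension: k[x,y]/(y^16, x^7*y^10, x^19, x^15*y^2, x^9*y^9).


Socle = ann(m) = span of standard monomials u with x*u, y*u in I (staircase corners).
Minimal generators: x^19, x^15*y^2, x^9*y^9, x^7*y^10, y^16
Corners: x^6y^15, x^8y^9, x^14y^8, x^18y
Socle dim=4


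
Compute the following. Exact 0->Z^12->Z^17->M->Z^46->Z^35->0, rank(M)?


Alt sum=0:
(-1)^0*12 + (-1)^1*17 + (-1)^2*? + (-1)^3*46 + (-1)^4*35=0
rank(M)=16


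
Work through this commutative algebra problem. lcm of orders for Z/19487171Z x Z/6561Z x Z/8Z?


Exponent = lcm of the cyclic orders; pairwise coprime => product.
11^7*3^8*2^3=19487171*6561*8=1022842631448


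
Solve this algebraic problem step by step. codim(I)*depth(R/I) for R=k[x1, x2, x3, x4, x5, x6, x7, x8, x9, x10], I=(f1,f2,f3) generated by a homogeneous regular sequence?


codim=3, depth=dim(R/I)=10-3=7
Product=3*7=21


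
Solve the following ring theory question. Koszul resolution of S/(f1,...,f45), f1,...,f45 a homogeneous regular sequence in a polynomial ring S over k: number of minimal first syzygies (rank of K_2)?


Regular sequence => Koszul complex is the minimal free resolution.
Syz_1 minimally generated by Koszul relations f_i*e_j - f_j*e_i (i<j): mu(Syz_1) = beta_2 = C(m,2) = m(m-1)/2
m=45
45*44/2 = 990


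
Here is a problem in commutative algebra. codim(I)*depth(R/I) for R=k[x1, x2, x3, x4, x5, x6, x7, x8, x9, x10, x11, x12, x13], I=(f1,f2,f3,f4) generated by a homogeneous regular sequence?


codim=4, depth=dim(R/I)=13-4=9
Product=4*9=36


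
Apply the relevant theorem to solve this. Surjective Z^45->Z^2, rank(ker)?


rank(ker) = 45-2 = 43


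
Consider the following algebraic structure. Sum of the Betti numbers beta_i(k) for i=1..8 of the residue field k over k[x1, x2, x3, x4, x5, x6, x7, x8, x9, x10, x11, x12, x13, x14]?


Koszul resolution: beta_i(k)=C(n,i), n=14
C(14,1)=14, C(14,2)=91, C(14,3)=364, C(14,4)=1001, C(14,5)=2002, C(14,6)=3003, C(14,7)=3432, C(14,8)=3003
Sum=12910


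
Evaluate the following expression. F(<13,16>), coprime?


gcd(13,16)=1 => F=ab-a-b=13*16-13-16=208-29=179


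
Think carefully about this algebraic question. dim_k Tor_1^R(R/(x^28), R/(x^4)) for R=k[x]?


Tor_1(R/I,R/J)=(I cap J)/IJ=(x^28)/(x^32)
dim=32-28=min(28,4)=4


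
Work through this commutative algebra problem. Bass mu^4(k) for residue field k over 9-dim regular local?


C(n,i)=C(9,4)=126


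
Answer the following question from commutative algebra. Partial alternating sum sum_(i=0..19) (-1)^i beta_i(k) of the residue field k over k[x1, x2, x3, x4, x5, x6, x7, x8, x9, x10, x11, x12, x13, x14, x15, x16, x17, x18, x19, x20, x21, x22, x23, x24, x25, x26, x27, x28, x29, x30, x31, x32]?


Koszul resolution: beta_i(k)=C(n,i), n=32
sum_(i=0..p) (-1)^i C(n,i) = (-1)^p C(n-1,p)
(-1)^19*C(31,19) = (-1)^19*141120525 = -141120525


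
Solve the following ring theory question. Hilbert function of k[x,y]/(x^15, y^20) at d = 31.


k[x,y], I = (x^15, y^20), d = 31
Need i < 15 and d-i < 20.
Range: 12 <= i <= 14.
H(31) = 3


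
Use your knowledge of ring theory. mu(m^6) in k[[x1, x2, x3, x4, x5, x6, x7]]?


C(n+d-1,d)=C(12,6)=924


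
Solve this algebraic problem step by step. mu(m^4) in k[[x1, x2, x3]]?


C(n+d-1,d)=C(6,4)=15


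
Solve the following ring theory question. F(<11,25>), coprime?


gcd(11,25)=1 => F=ab-a-b=11*25-11-25=275-36=239


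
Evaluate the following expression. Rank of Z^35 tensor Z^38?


rank(M(x)N) = rank(M)*rank(N)
35*38 = 1330


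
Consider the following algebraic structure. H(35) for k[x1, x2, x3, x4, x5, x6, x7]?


C(d+n-1,n-1)=C(41,6)=4496388


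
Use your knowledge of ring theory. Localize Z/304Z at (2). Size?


2-primary part: 304=2^4*19
Size=2^4=16


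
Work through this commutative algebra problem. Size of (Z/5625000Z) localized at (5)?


5-primary part: 5625000=5^7*72
Size=5^7=78125


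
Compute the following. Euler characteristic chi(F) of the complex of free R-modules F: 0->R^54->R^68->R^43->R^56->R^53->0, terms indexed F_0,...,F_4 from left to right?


chi = sum (-1)^i * rank:
(-1)^0*54=54
(-1)^1*68=-68
(-1)^2*43=43
(-1)^3*56=-56
(-1)^4*53=53
chi=26


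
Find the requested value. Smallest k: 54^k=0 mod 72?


54^k mod 72:
k=1: 54
k=2: 36
k=3: 0
First zero at k = 3


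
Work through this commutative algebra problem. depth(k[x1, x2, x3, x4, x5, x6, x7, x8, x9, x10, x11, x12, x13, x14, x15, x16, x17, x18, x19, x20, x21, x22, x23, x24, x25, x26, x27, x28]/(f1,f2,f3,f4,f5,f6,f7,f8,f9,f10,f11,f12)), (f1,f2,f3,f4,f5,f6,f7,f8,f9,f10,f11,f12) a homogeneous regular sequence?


depth(R)=28
depth(R/I)=28-12=16


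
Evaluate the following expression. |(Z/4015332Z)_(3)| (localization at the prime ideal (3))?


3-primary part: 4015332=3^10*68
Size=3^10=59049


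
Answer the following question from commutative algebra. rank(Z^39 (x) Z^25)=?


rank(M(x)N) = rank(M)*rank(N)
39*25 = 975


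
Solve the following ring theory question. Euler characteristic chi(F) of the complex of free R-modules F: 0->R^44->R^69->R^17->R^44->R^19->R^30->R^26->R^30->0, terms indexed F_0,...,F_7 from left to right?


chi = sum (-1)^i * rank:
(-1)^0*44=44
(-1)^1*69=-69
(-1)^2*17=17
(-1)^3*44=-44
(-1)^4*19=19
(-1)^5*30=-30
(-1)^6*26=26
(-1)^7*30=-30
chi=-67


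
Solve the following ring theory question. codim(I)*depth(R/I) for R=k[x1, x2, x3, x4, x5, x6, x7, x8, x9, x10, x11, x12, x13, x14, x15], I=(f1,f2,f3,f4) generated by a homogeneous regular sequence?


codim=4, depth=dim(R/I)=15-4=11
Product=4*11=44


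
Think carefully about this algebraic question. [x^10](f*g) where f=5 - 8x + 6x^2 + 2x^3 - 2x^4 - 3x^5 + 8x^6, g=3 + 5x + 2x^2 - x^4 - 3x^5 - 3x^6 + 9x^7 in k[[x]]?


[x^10] = sum a_i*b_j, i+j=10
  2*9=18
  -2*-3=6
  -3*-3=9
  8*-1=-8
Sum=25


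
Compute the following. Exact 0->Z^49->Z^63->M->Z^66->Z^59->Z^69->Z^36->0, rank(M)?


Alt sum=0:
(-1)^0*49 + (-1)^1*63 + (-1)^2*? + (-1)^3*66 + (-1)^4*59 + (-1)^5*69 + (-1)^6*36=0
rank(M)=54


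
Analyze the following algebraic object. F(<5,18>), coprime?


gcd(5,18)=1 => F=ab-a-b=5*18-5-18=90-23=67


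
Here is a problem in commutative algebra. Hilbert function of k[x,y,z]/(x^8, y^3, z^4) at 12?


Need i<8, j<3, k<4 with i+j+k=12.
For each i, j ranges over max(0,12-i-3)..min(2,12-i):
  i=0: j in [9,2] -> 0
  i=1: j in [8,2] -> 0
  i=2: j in [7,2] -> 0
  i=3: j in [6,2] -> 0
  i=4: j in [5,2] -> 0
  i=5: j in [4,2] -> 0
  i=6: j in [3,2] -> 0
  i=7: j in [2,2] -> 1
H(12) = 0+0+0+0+0+0+0+1 = 1


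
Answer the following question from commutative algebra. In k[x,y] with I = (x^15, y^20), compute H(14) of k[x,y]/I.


k[x,y], I = (x^15, y^20), d = 14
Need i < 15 and d-i < 20.
Range: 0 <= i <= 14.
H(14) = 15


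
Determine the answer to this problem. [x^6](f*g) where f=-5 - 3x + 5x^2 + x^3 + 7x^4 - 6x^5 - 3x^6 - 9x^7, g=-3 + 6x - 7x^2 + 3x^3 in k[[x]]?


[x^6] = sum a_i*b_j, i+j=6
  1*3=3
  7*-7=-49
  -6*6=-36
  -3*-3=9
Sum=-73


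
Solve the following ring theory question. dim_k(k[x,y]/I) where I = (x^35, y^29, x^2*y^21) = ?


k[x,y]/I, I = (x^35, y^29, x^2*y^21)
Rect: 35x29=1015. Corner: (35-2)x(29-21)=264.
dim = 1015-264 = 751


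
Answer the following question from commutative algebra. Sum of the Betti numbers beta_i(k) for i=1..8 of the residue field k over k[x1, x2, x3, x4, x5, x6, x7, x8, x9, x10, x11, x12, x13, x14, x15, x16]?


Koszul resolution: beta_i(k)=C(n,i), n=16
C(16,1)=16, C(16,2)=120, C(16,3)=560, C(16,4)=1820, C(16,5)=4368, C(16,6)=8008, C(16,7)=11440, C(16,8)=12870
Sum=39202


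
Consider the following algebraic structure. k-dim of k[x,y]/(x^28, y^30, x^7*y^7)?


k[x,y]/I, I = (x^28, y^30, x^7*y^7)
Rect: 28x30=840. Corner: (28-7)x(30-7)=483.
dim = 840-483 = 357


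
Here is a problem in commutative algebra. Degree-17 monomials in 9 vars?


C(d+n-1,n-1)=C(25,8)=1081575


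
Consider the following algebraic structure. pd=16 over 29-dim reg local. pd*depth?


pd+depth=29
depth=29-16=13
pd*depth=16*13=208


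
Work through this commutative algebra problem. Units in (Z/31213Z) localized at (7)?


Local ring = Z/2401Z.
phi(2401) = 7^3*(7-1) = 2058


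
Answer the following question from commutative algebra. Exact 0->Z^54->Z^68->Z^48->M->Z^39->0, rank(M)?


Alt sum=0:
(-1)^0*54 + (-1)^1*68 + (-1)^2*48 + (-1)^3*? + (-1)^4*39=0
rank(M)=73


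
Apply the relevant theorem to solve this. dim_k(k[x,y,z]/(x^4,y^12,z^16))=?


Basis: x^iy^jz^k, i<4,j<12,k<16
4*12*16=768


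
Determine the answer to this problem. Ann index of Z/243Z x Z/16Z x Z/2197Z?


Exponent = lcm of the cyclic orders; pairwise coprime => product.
3^5*2^4*13^3=243*16*2197=8541936


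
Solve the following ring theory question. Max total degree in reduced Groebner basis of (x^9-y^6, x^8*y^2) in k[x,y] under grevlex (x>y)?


LT(f1)=x^9, LT(f2)=x^8y^2, lcm=x^9y^2
S(f1,f2) = y^2*f1 - x^1*f2 = -y^8
Reduced GB = {f1, f2, y^8}; degrees 9, 10, 8
Max = 10


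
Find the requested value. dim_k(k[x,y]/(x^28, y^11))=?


Basis: x^i*y^j, i<28, j<11
28*11=308


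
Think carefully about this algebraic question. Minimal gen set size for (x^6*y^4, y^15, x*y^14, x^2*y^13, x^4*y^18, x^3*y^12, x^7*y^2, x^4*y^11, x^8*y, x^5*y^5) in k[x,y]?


Remove redundant (divisible by others).
x^4*y^18 redundant.
Min: x^8*y, x^7*y^2, x^6*y^4, x^5*y^5, x^4*y^11, x^3*y^12, x^2*y^13, x*y^14, y^15
Count=9


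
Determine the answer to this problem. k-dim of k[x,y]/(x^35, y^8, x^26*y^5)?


k[x,y]/I, I = (x^35, y^8, x^26*y^5)
Rect: 35x8=280. Corner: (35-26)x(8-5)=27.
dim = 280-27 = 253


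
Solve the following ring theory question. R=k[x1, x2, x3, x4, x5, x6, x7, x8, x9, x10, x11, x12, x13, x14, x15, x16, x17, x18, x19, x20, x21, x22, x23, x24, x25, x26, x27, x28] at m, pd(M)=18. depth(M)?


pd+depth=depth(R)=28
depth=28-18=10


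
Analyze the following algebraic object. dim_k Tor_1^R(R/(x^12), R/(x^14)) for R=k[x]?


Tor_1(R/I,R/J)=(I cap J)/IJ=(x^14)/(x^26)
dim=26-14=min(12,14)=12


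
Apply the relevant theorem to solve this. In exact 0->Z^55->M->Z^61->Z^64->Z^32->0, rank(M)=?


Alt sum=0:
(-1)^0*55 + (-1)^1*? + (-1)^2*61 + (-1)^3*64 + (-1)^4*32=0
rank(M)=84


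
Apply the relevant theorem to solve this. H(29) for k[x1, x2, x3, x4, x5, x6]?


C(d+n-1,n-1)=C(34,5)=278256


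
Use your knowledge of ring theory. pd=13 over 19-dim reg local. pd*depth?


pd+depth=19
depth=19-13=6
pd*depth=13*6=78


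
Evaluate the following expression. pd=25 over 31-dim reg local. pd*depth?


pd+depth=31
depth=31-25=6
pd*depth=25*6=150


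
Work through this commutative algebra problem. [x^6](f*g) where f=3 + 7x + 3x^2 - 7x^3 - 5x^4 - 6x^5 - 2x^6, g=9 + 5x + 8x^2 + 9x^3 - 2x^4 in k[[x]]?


[x^6] = sum a_i*b_j, i+j=6
  3*-2=-6
  -7*9=-63
  -5*8=-40
  -6*5=-30
  -2*9=-18
Sum=-157


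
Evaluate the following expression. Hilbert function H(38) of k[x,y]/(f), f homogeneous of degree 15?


H(t)=d for t>=d-1.
d=15, t=38
H(38)=15


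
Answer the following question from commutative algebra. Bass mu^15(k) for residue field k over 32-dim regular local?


C(n,i)=C(32,15)=565722720


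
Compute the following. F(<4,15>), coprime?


gcd(4,15)=1 => F=ab-a-b=4*15-4-15=60-19=41


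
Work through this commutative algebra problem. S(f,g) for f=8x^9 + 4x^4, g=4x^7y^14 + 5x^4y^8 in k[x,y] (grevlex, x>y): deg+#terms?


LT(f)=8x^9, LT(g)=4x^7y^14
lcm(LM)=x^9y^14
S(f,g) (scaled by 32 to clear denominators) = 4y^14*f - 8x^2*g = 16x^4y^14 - 40x^6y^8
2 terms, deg 18.
18+2=20


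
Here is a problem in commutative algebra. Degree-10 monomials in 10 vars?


C(d+n-1,n-1)=C(19,9)=92378


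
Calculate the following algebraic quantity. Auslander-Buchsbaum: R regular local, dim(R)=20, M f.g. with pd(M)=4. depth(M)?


pd+depth=depth(R)=20
depth=20-4=16


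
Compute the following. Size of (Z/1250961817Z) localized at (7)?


7-primary part: 1250961817=7^9*31
Size=7^9=40353607


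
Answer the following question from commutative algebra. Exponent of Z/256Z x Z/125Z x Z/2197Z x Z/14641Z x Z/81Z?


Exponent = lcm of the cyclic orders; pairwise coprime => product.
2^8*5^3*13^3*11^4*3^4=256*125*2197*14641*81=83374989984000


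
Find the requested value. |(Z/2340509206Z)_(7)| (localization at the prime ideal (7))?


7-primary part: 2340509206=7^9*58
Size=7^9=40353607


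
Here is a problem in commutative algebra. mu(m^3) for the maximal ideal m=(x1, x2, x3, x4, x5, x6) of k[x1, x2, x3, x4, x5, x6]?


Graded Nakayama: mu(m^d) = dim_k (m^d/m^(d+1)) = #degree-3 monomials in 6 vars
C(n+d-1,d)=C(8,3)=56


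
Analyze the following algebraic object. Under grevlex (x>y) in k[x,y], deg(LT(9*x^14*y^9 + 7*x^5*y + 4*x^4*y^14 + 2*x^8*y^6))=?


LT: 9*x^14*y^9
deg_x=14, deg_y=9
Total=14+9=23


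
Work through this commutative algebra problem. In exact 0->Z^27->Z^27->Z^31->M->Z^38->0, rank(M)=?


Alt sum=0:
(-1)^0*27 + (-1)^1*27 + (-1)^2*31 + (-1)^3*? + (-1)^4*38=0
rank(M)=69


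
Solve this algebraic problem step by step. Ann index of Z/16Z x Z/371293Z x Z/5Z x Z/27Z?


Exponent = lcm of the cyclic orders; pairwise coprime => product.
2^4*13^5*5^1*3^3=16*371293*5*27=801992880


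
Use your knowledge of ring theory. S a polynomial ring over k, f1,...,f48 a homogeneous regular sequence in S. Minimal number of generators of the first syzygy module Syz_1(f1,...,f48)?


Regular sequence => Koszul complex is the minimal free resolution.
Syz_1 minimally generated by Koszul relations f_i*e_j - f_j*e_i (i<j): mu(Syz_1) = beta_2 = C(m,2) = m(m-1)/2
m=48
48*47/2 = 1128


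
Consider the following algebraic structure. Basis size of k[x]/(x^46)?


Basis: 1,x,...,x^45
dim=46


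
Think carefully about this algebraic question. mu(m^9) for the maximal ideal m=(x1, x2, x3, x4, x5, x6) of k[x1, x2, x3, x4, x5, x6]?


Graded Nakayama: mu(m^d) = dim_k (m^d/m^(d+1)) = #degree-9 monomials in 6 vars
C(n+d-1,d)=C(14,9)=2002


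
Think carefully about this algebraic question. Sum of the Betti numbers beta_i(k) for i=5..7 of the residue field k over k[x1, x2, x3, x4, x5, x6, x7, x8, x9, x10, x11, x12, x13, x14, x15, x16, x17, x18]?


Koszul resolution: beta_i(k)=C(n,i), n=18
C(18,5)=8568, C(18,6)=18564, C(18,7)=31824
Sum=58956


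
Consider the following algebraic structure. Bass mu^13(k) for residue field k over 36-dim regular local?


C(n,i)=C(36,13)=2310789600


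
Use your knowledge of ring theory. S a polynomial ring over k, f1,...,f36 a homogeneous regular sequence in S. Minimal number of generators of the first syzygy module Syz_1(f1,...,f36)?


Regular sequence => Koszul complex is the minimal free resolution.
Syz_1 minimally generated by Koszul relations f_i*e_j - f_j*e_i (i<j): mu(Syz_1) = beta_2 = C(m,2) = m(m-1)/2
m=36
36*35/2 = 630


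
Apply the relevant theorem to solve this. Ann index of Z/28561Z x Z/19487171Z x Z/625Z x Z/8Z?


Exponent = lcm of the cyclic orders; pairwise coprime => product.
13^4*11^7*5^4*2^3=28561*19487171*625*8=2782865454655000


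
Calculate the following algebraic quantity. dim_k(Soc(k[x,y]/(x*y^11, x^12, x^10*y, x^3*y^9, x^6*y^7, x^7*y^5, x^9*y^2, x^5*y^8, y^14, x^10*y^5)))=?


Socle = ann(m) = span of standard monomials u with x*u, y*u in I (staircase corners).
Redundant generators: x^10*y^5
Minimal generators: x^12, x^10*y, x^9*y^2, x^7*y^5, x^6*y^7, x^5*y^8, x^3*y^9, x*y^11, y^14
Corners: y^13, x^2y^10, x^4y^8, x^5y^7, x^6y^6, x^8y^4, x^9y, x^11
Socle dim=8


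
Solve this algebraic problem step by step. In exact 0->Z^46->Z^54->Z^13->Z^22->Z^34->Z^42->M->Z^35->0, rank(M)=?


Alt sum=0:
(-1)^0*46 + (-1)^1*54 + (-1)^2*13 + (-1)^3*22 + (-1)^4*34 + (-1)^5*42 + (-1)^6*? + (-1)^7*35=0
rank(M)=60


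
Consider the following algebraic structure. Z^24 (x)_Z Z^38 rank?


rank(M(x)N) = rank(M)*rank(N)
24*38 = 912


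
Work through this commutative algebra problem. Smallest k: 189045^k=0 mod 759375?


189045^k mod 759375:
k=1: 189045
k=2: 305775
k=3: 91125
k=4: 303750
k=5: 0
First zero at k = 5


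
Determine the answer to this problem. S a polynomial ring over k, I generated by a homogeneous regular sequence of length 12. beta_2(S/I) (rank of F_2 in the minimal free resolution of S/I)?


Regular sequence => Koszul complex is the minimal free resolution.
Syz_1 minimally generated by Koszul relations f_i*e_j - f_j*e_i (i<j): mu(Syz_1) = beta_2 = C(m,2) = m(m-1)/2
m=12
12*11/2 = 66


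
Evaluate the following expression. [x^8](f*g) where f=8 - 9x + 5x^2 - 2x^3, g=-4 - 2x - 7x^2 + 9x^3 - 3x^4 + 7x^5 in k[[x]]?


[x^8] = sum a_i*b_j, i+j=8
  -2*7=-14
Sum=-14


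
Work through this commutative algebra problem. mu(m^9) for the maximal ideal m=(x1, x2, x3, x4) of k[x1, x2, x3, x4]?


Graded Nakayama: mu(m^d) = dim_k (m^d/m^(d+1)) = #degree-9 monomials in 4 vars
C(n+d-1,d)=C(12,9)=220


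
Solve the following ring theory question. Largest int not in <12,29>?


gcd(12,29)=1 => F=ab-a-b=12*29-12-29=348-41=307


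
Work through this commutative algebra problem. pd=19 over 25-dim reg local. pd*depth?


pd+depth=25
depth=25-19=6
pd*depth=19*6=114


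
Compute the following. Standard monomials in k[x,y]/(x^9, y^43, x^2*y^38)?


k[x,y]/I, I = (x^9, y^43, x^2*y^38)
Rect: 9x43=387. Corner: (9-2)x(43-38)=35.
dim = 387-35 = 352


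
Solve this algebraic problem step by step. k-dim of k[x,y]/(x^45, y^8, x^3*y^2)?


k[x,y]/I, I = (x^45, y^8, x^3*y^2)
Rect: 45x8=360. Corner: (45-3)x(8-2)=252.
dim = 360-252 = 108


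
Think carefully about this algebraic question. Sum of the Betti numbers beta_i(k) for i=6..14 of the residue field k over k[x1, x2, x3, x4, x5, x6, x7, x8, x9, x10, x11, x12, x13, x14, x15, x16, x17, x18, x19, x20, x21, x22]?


Koszul resolution: beta_i(k)=C(n,i), n=22
C(22,6)=74613, C(22,7)=170544, C(22,8)=319770, C(22,9)=497420, C(22,10)=646646, C(22,11)=705432, C(22,12)=646646, C(22,13)=497420, C(22,14)=319770
Sum=3878261


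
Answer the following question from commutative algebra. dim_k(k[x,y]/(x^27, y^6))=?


Basis: x^i*y^j, i<27, j<6
27*6=162


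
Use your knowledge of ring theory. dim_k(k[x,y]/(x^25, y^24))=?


Basis: x^i*y^j, i<25, j<24
25*24=600


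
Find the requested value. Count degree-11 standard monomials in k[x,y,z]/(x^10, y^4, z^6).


Need i<10, j<4, k<6 with i+j+k=11.
For each i, j ranges over max(0,11-i-5)..min(3,11-i):
  i=0: j in [6,3] -> 0
  i=1: j in [5,3] -> 0
  i=2: j in [4,3] -> 0
  i=3: j in [3,3] -> 1
  i=4: j in [2,3] -> 2
  i=5: j in [1,3] -> 3
  i=6: j in [0,3] -> 4
  i=7: j in [0,3] -> 4
  i=8: j in [0,3] -> 4
  i=9: j in [0,2] -> 3
H(11) = 0+0+0+1+2+3+4+4+4+3 = 21


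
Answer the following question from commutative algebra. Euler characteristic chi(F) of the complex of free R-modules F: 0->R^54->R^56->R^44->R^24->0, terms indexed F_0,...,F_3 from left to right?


chi = sum (-1)^i * rank:
(-1)^0*54=54
(-1)^1*56=-56
(-1)^2*44=44
(-1)^3*24=-24
chi=18


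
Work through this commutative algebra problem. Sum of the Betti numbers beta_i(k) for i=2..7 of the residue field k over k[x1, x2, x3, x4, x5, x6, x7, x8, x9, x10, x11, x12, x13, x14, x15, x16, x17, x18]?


Koszul resolution: beta_i(k)=C(n,i), n=18
C(18,2)=153, C(18,3)=816, C(18,4)=3060, C(18,5)=8568, C(18,6)=18564, C(18,7)=31824
Sum=62985


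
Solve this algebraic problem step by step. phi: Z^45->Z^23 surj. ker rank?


rank(ker) = 45-23 = 22


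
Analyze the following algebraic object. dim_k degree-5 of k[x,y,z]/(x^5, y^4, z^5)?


Need i<5, j<4, k<5 with i+j+k=5.
For each i, j ranges over max(0,5-i-4)..min(3,5-i):
  i=0: j in [1,3] -> 3
  i=1: j in [0,3] -> 4
  i=2: j in [0,3] -> 4
  i=3: j in [0,2] -> 3
  i=4: j in [0,1] -> 2
H(5) = 3+4+4+3+2 = 16


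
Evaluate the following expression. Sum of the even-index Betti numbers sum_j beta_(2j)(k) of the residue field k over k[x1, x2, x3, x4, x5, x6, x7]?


Koszul resolution: beta_i(k)=C(n,i), n=7
sum_even C(7,i) = 2^(n-1) = 2^6 = 64


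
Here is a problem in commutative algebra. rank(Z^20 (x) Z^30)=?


rank(M(x)N) = rank(M)*rank(N)
20*30 = 600


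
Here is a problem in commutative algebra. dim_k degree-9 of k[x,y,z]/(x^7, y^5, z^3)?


Need i<7, j<5, k<3 with i+j+k=9.
For each i, j ranges over max(0,9-i-2)..min(4,9-i):
  i=0: j in [7,4] -> 0
  i=1: j in [6,4] -> 0
  i=2: j in [5,4] -> 0
  i=3: j in [4,4] -> 1
  i=4: j in [3,4] -> 2
  i=5: j in [2,4] -> 3
  i=6: j in [1,3] -> 3
H(9) = 0+0+0+1+2+3+3 = 9


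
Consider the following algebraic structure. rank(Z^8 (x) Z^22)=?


rank(M(x)N) = rank(M)*rank(N)
8*22 = 176


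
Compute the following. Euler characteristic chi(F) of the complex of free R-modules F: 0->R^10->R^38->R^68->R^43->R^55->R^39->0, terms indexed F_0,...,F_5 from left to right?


chi = sum (-1)^i * rank:
(-1)^0*10=10
(-1)^1*38=-38
(-1)^2*68=68
(-1)^3*43=-43
(-1)^4*55=55
(-1)^5*39=-39
chi=13


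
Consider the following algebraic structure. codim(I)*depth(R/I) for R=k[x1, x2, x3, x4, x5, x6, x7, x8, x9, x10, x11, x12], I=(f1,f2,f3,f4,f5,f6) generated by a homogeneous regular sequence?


codim=6, depth=dim(R/I)=12-6=6
Product=6*6=36


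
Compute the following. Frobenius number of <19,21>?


gcd(19,21)=1 => F=ab-a-b=19*21-19-21=399-40=359


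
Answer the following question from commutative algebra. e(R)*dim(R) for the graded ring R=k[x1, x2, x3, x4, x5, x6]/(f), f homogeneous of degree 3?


e(R)=deg(f)=3, dim(R)=6-1=5
e*dim=3*5=15


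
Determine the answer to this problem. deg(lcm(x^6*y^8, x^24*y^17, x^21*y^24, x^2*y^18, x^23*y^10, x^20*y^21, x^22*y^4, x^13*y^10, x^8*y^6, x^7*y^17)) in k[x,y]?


lcm = componentwise max:
x: max(6,24,21,2,23,20,22,13,8,7)=24
y: max(8,17,24,18,10,21,4,10,6,17)=24
Total=24+24=48


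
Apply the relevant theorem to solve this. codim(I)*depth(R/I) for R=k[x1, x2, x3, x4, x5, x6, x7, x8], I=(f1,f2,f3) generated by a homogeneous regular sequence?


codim=3, depth=dim(R/I)=8-3=5
Product=3*5=15


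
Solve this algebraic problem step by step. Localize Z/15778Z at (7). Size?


7-primary part: 15778=7^3*46
Size=7^3=343


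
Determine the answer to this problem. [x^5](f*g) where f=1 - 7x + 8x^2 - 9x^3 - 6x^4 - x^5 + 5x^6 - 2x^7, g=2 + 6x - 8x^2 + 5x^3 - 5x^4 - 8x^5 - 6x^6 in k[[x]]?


[x^5] = sum a_i*b_j, i+j=5
  1*-8=-8
  -7*-5=35
  8*5=40
  -9*-8=72
  -6*6=-36
  -1*2=-2
Sum=101


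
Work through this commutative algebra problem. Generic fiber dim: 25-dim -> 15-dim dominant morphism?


dim(fiber)=dim(X)-dim(Y)=25-15=10


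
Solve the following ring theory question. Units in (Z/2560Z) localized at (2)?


Local ring = Z/512Z.
phi(512) = 2^8*(2-1) = 256


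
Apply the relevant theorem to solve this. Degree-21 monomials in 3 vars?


C(d+n-1,n-1)=C(23,2)=253


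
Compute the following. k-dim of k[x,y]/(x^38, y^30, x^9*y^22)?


k[x,y]/I, I = (x^38, y^30, x^9*y^22)
Rect: 38x30=1140. Corner: (38-9)x(30-22)=232.
dim = 1140-232 = 908


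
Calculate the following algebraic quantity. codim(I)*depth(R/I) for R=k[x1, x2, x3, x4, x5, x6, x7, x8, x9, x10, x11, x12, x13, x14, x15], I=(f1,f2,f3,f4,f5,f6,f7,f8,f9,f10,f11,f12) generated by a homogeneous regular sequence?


codim=12, depth=dim(R/I)=15-12=3
Product=12*3=36


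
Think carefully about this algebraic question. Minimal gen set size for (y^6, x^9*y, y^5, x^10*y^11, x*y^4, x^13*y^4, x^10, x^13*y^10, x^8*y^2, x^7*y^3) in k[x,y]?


Remove redundant (divisible by others).
x^13*y^4 redundant.
y^6 redundant.
x^10*y^11 redundant.
x^13*y^10 redundant.
Min: x^10, x^9*y, x^8*y^2, x^7*y^3, x*y^4, y^5
Count=6


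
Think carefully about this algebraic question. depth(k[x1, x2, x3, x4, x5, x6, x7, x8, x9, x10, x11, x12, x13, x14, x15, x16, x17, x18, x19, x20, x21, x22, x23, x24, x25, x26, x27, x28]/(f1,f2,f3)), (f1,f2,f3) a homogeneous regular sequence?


depth(R)=28
depth(R/I)=28-3=25


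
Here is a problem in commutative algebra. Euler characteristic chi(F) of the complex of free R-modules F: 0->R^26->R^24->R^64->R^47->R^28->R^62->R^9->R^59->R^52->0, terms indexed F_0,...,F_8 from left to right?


chi = sum (-1)^i * rank:
(-1)^0*26=26
(-1)^1*24=-24
(-1)^2*64=64
(-1)^3*47=-47
(-1)^4*28=28
(-1)^5*62=-62
(-1)^6*9=9
(-1)^7*59=-59
(-1)^8*52=52
chi=-13


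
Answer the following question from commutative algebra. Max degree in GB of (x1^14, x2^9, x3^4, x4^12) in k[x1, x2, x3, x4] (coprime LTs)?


Pure powers, coprime LTs => already GB.
Degrees: 14, 9, 4, 12
Max=14


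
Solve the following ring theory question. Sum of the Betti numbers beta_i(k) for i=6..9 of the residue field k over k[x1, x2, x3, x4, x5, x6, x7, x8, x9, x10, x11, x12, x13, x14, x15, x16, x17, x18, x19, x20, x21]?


Koszul resolution: beta_i(k)=C(n,i), n=21
C(21,6)=54264, C(21,7)=116280, C(21,8)=203490, C(21,9)=293930
Sum=667964


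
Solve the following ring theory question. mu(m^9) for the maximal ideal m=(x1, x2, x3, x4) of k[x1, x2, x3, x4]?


Graded Nakayama: mu(m^d) = dim_k (m^d/m^(d+1)) = #degree-9 monomials in 4 vars
C(n+d-1,d)=C(12,9)=220


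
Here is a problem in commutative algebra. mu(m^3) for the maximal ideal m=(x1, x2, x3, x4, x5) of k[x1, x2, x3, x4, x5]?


Graded Nakayama: mu(m^d) = dim_k (m^d/m^(d+1)) = #degree-3 monomials in 5 vars
C(n+d-1,d)=C(7,3)=35


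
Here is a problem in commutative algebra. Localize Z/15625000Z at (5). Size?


5-primary part: 15625000=5^9*8
Size=5^9=1953125


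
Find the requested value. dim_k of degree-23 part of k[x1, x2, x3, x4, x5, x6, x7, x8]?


C(d+n-1,n-1)=C(30,7)=2035800


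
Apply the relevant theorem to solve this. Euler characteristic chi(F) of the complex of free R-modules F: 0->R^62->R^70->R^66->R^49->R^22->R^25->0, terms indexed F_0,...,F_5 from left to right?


chi = sum (-1)^i * rank:
(-1)^0*62=62
(-1)^1*70=-70
(-1)^2*66=66
(-1)^3*49=-49
(-1)^4*22=22
(-1)^5*25=-25
chi=6


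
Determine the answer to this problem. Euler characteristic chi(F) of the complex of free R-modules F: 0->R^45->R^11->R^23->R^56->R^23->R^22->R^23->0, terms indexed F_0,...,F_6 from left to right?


chi = sum (-1)^i * rank:
(-1)^0*45=45
(-1)^1*11=-11
(-1)^2*23=23
(-1)^3*56=-56
(-1)^4*23=23
(-1)^5*22=-22
(-1)^6*23=23
chi=25


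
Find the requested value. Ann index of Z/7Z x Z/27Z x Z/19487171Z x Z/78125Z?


Exponent = lcm of the cyclic orders; pairwise coprime => product.
7^1*3^3*11^7*5^7=7*27*19487171*78125=287740259296875


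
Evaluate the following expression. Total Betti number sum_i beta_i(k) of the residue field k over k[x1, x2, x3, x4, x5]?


Koszul resolution: beta_i(k)=C(n,i), n=5
sum_i C(5,i) = 2^5 = 32


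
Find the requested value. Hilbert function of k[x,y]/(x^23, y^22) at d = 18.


k[x,y], I = (x^23, y^22), d = 18
Need i < 23 and d-i < 22.
Range: 0 <= i <= 18.
H(18) = 19


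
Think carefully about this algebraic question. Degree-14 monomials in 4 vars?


C(d+n-1,n-1)=C(17,3)=680


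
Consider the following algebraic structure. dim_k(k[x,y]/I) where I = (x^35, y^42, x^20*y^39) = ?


k[x,y]/I, I = (x^35, y^42, x^20*y^39)
Rect: 35x42=1470. Corner: (35-20)x(42-39)=45.
dim = 1470-45 = 1425


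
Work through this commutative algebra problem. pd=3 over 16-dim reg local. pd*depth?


pd+depth=16
depth=16-3=13
pd*depth=3*13=39


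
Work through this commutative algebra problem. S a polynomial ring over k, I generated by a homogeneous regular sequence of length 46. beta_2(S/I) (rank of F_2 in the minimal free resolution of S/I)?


Regular sequence => Koszul complex is the minimal free resolution.
Syz_1 minimally generated by Koszul relations f_i*e_j - f_j*e_i (i<j): mu(Syz_1) = beta_2 = C(m,2) = m(m-1)/2
m=46
46*45/2 = 1035


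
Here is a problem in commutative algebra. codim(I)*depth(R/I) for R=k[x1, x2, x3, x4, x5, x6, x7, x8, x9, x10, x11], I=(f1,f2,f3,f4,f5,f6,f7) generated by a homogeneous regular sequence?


codim=7, depth=dim(R/I)=11-7=4
Product=7*4=28


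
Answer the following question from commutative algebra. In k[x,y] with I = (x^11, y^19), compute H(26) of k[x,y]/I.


k[x,y], I = (x^11, y^19), d = 26
Need i < 11 and d-i < 19.
Range: 8 <= i <= 10.
H(26) = 3


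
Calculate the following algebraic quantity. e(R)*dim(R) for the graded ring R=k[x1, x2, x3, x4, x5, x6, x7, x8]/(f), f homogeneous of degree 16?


e(R)=deg(f)=16, dim(R)=8-1=7
e*dim=16*7=112


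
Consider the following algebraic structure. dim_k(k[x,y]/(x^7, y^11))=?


Basis: x^i*y^j, i<7, j<11
7*11=77


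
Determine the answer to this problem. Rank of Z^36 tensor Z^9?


rank(M(x)N) = rank(M)*rank(N)
36*9 = 324


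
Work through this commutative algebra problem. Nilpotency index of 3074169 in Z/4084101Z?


3074169^k mod 4084101:
k=1: 3074169
k=2: 3344985
k=3: 1676241
k=4: 3111696
k=5: 0
First zero at k = 5


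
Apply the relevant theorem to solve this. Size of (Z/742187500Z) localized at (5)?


5-primary part: 742187500=5^10*76
Size=5^10=9765625


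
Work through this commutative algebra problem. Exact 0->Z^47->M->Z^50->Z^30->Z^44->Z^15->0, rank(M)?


Alt sum=0:
(-1)^0*47 + (-1)^1*? + (-1)^2*50 + (-1)^3*30 + (-1)^4*44 + (-1)^5*15=0
rank(M)=96


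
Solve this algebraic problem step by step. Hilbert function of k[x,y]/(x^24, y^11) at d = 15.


k[x,y], I = (x^24, y^11), d = 15
Need i < 24 and d-i < 11.
Range: 5 <= i <= 15.
H(15) = 11


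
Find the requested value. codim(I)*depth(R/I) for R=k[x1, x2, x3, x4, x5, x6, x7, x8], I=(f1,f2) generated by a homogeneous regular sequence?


codim=2, depth=dim(R/I)=8-2=6
Product=2*6=12


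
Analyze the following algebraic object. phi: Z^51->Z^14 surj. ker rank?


rank(ker) = 51-14 = 37


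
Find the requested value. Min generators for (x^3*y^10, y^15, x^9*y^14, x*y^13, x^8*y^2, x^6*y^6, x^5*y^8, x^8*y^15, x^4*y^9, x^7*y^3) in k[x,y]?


Remove redundant (divisible by others).
x^9*y^14 redundant.
x^8*y^15 redundant.
Min: x^8*y^2, x^7*y^3, x^6*y^6, x^5*y^8, x^4*y^9, x^3*y^10, x*y^13, y^15
Count=8


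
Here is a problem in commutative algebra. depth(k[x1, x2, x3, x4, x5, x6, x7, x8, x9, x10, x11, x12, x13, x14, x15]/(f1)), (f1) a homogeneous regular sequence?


depth(R)=15
depth(R/I)=15-1=14


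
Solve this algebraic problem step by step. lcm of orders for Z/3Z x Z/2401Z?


Exponent = lcm of the cyclic orders; pairwise coprime => product.
3^1*7^4=3*2401=7203


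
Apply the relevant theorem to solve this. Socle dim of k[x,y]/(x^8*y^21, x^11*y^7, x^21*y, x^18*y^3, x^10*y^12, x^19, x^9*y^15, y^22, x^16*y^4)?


Socle = ann(m) = span of standard monomials u with x*u, y*u in I (staircase corners).
Redundant generators: x^21*y
Minimal generators: x^19, x^18*y^3, x^16*y^4, x^11*y^7, x^10*y^12, x^9*y^15, x^8*y^21, y^22
Corners: x^7y^21, x^8y^20, x^9y^14, x^10y^11, x^15y^6, x^17y^3, x^18y^2
Socle dim=7


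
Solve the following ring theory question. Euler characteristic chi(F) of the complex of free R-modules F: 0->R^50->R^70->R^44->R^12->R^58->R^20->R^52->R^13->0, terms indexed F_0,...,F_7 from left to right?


chi = sum (-1)^i * rank:
(-1)^0*50=50
(-1)^1*70=-70
(-1)^2*44=44
(-1)^3*12=-12
(-1)^4*58=58
(-1)^5*20=-20
(-1)^6*52=52
(-1)^7*13=-13
chi=89


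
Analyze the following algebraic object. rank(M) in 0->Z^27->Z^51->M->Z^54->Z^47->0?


Alt sum=0:
(-1)^0*27 + (-1)^1*51 + (-1)^2*? + (-1)^3*54 + (-1)^4*47=0
rank(M)=31


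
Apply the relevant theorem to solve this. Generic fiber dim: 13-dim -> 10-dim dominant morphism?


dim(fiber)=dim(X)-dim(Y)=13-10=3


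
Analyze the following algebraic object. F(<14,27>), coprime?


gcd(14,27)=1 => F=ab-a-b=14*27-14-27=378-41=337


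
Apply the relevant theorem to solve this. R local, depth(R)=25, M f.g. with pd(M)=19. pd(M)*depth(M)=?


pd+depth=25
depth=25-19=6
pd*depth=19*6=114


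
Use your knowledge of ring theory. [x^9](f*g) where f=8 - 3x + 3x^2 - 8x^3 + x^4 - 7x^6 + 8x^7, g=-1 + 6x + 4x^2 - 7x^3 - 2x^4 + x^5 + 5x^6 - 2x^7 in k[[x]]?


[x^9] = sum a_i*b_j, i+j=9
  3*-2=-6
  -8*5=-40
  1*1=1
  -7*-7=49
  8*4=32
Sum=36


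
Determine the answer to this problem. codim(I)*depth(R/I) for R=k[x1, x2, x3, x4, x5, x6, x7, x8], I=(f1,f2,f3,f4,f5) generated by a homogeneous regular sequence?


codim=5, depth=dim(R/I)=8-5=3
Product=5*3=15


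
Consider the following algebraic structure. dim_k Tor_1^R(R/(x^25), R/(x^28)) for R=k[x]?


Tor_1(R/I,R/J)=(I cap J)/IJ=(x^28)/(x^53)
dim=53-28=min(25,28)=25


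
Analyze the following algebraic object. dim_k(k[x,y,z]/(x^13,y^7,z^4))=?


Basis: x^iy^jz^k, i<13,j<7,k<4
13*7*4=364


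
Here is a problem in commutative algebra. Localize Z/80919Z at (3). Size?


3-primary part: 80919=3^7*37
Size=3^7=2187


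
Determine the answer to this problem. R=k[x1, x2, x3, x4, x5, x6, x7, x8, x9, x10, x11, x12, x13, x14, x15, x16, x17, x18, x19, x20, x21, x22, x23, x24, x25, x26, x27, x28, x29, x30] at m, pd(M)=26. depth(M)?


pd+depth=depth(R)=30
depth=30-26=4


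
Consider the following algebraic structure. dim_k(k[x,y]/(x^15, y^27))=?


Basis: x^i*y^j, i<15, j<27
15*27=405


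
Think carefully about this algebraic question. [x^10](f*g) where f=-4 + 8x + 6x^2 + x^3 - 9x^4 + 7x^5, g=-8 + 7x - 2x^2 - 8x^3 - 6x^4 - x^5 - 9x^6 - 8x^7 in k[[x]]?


[x^10] = sum a_i*b_j, i+j=10
  1*-8=-8
  -9*-9=81
  7*-1=-7
Sum=66


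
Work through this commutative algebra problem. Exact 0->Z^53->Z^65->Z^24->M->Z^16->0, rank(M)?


Alt sum=0:
(-1)^0*53 + (-1)^1*65 + (-1)^2*24 + (-1)^3*? + (-1)^4*16=0
rank(M)=28


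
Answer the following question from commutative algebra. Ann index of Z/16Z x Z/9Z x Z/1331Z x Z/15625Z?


Exponent = lcm of the cyclic orders; pairwise coprime => product.
2^4*3^2*11^3*5^6=16*9*1331*15625=2994750000


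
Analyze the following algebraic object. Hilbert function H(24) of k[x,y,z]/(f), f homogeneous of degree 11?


C(26,2)-C(15,2)=325-105=220


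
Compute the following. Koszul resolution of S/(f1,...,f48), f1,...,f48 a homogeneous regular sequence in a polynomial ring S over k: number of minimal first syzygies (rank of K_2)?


Regular sequence => Koszul complex is the minimal free resolution.
Syz_1 minimally generated by Koszul relations f_i*e_j - f_j*e_i (i<j): mu(Syz_1) = beta_2 = C(m,2) = m(m-1)/2
m=48
48*47/2 = 1128


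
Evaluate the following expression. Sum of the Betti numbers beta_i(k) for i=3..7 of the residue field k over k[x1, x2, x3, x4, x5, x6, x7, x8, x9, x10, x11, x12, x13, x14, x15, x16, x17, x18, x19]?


Koszul resolution: beta_i(k)=C(n,i), n=19
C(19,3)=969, C(19,4)=3876, C(19,5)=11628, C(19,6)=27132, C(19,7)=50388
Sum=93993


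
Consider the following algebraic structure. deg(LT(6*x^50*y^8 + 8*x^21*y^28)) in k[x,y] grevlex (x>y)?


LT: 6*x^50*y^8
deg_x=50, deg_y=8
Total=50+8=58


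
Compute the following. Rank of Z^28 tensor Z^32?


rank(M(x)N) = rank(M)*rank(N)
28*32 = 896


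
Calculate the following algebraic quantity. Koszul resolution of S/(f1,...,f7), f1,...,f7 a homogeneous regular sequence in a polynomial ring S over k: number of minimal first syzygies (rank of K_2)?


Regular sequence => Koszul complex is the minimal free resolution.
Syz_1 minimally generated by Koszul relations f_i*e_j - f_j*e_i (i<j): mu(Syz_1) = beta_2 = C(m,2) = m(m-1)/2
m=7
7*6/2 = 21
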